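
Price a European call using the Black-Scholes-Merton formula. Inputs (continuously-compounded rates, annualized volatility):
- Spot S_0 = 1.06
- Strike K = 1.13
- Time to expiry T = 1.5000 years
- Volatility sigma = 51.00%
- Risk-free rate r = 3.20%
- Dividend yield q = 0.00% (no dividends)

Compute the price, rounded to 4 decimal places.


d1 = (ln(S/K) + (r - q + 0.5*sigma^2) * T) / (sigma * sqrt(T)) = 0.28677645
d2 = d1 - sigma * sqrt(T) = -0.33784343
exp(-rT) = 0.95313379; exp(-qT) = 1.00000000
C = S_0 * exp(-qT) * N(d1) - K * exp(-rT) * N(d2)
N(d1) = 0.61285825; N(d2) = 0.36774059
C = 1.0600 * 1.00000000 * 0.61285825 - 1.1300 * 0.95313379 * 0.36774059 = 0.2536

Answer: Price = 0.2536


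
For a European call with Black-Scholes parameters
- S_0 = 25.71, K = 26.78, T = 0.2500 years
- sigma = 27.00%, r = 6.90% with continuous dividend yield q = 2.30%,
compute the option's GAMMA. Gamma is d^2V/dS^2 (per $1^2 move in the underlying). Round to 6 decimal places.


d1 = -0.1493542147; d2 = -0.2843542147
phi(d1) = 0.3945174628; exp(-qT) = 0.9942664996; exp(-rT) = 0.9828979294
Gamma = exp(-qT) * phi(d1) / (S * sigma * sqrt(T)) = 0.9942664996 * 0.3945174628 / (25.7100 * 0.2700 * 0.5000000000) = 0.113014

Answer: Gamma = 0.113014


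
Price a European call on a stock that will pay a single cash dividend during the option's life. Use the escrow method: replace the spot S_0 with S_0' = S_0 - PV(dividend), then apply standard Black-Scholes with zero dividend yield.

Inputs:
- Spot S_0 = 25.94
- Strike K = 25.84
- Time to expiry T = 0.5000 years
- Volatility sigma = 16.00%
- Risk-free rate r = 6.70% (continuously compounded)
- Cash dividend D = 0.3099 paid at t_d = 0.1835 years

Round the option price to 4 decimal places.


PV(D) = D * exp(-r * t_d) = 0.3099 * 0.98778077 = 0.30611326
S_0' = S_0 - PV(D) = 25.9400 - 0.30611326 = 25.63388674
d1 = (ln(S_0'/K) + (r + sigma^2/2)*T) / (sigma*sqrt(T)) = 0.28188368
d2 = d1 - sigma*sqrt(T) = 0.16874660
exp(-rT) = 0.96705491
N(d1) = 0.61098365; N(d2) = 0.56700202
C = S_0' * N(d1) - K * exp(-rT) * N(d2) = 25.63388674 * 0.61098365 - 25.8400 * 0.96705491 * 0.56700202 = 1.4932

Answer: Price = 1.4932


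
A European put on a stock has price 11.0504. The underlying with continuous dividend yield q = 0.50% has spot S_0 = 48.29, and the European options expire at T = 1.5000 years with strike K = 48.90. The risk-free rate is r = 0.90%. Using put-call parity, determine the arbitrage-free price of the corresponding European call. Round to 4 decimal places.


Answer: Call price = 10.7353

Derivation:
Put-call parity: C - P = S_0 * exp(-qT) - K * exp(-rT).
S_0 * exp(-qT) = 48.2900 * 0.99252805 = 47.92917977
K * exp(-rT) = 48.9000 * 0.98659072 = 48.24428603
C = P + S*exp(-qT) - K*exp(-rT)
C = 11.0504 + 47.92917977 - 48.24428603 = 10.7353


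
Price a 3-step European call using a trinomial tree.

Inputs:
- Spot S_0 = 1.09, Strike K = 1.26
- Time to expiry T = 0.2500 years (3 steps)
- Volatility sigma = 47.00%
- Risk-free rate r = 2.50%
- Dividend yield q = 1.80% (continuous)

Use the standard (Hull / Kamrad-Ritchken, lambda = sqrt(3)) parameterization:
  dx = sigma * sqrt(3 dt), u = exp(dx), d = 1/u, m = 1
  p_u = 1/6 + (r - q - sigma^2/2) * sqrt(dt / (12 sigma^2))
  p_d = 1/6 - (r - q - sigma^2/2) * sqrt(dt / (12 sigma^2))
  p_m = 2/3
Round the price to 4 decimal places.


dt = T/N = 0.083333; dx = sigma*sqrt(3*dt) = 0.235000
u = exp(dx) = 1.264909; d = 1/u = 0.790571
p_u = 0.148324, p_m = 0.666667, p_d = 0.185009
Discount per step: exp(-r*dt) = 0.997919
Stock lattice S(k, j) with j the centered position index:
  k=0: S(0,+0) = 1.0900
  k=1: S(1,-1) = 0.8617; S(1,+0) = 1.0900; S(1,+1) = 1.3788
  k=2: S(2,-2) = 0.6813; S(2,-1) = 0.8617; S(2,+0) = 1.0900; S(2,+1) = 1.3788; S(2,+2) = 1.7440
  k=3: S(3,-3) = 0.5386; S(3,-2) = 0.6813; S(3,-1) = 0.8617; S(3,+0) = 1.0900; S(3,+1) = 1.3788; S(3,+2) = 1.7440; S(3,+3) = 2.2060
Terminal payoffs V(N, j) = max(S_T - K, 0):
  V(3,-3) = 0.000000; V(3,-2) = 0.000000; V(3,-1) = 0.000000; V(3,+0) = 0.000000; V(3,+1) = 0.118751; V(3,+2) = 0.483994; V(3,+3) = 0.945993
Backward induction: V(k, j) = exp(-r*dt) * [p_u * V(k+1, j+1) + p_m * V(k+1, j) + p_d * V(k+1, j-1)]
  V(2,-2) = exp(-r*dt) * [p_u*0.000000 + p_m*0.000000 + p_d*0.000000] = 0.000000
  V(2,-1) = exp(-r*dt) * [p_u*0.000000 + p_m*0.000000 + p_d*0.000000] = 0.000000
  V(2,+0) = exp(-r*dt) * [p_u*0.118751 + p_m*0.000000 + p_d*0.000000] = 0.017577
  V(2,+1) = exp(-r*dt) * [p_u*0.483994 + p_m*0.118751 + p_d*0.000000] = 0.150641
  V(2,+2) = exp(-r*dt) * [p_u*0.945993 + p_m*0.483994 + p_d*0.118751] = 0.483937
  V(1,-1) = exp(-r*dt) * [p_u*0.017577 + p_m*0.000000 + p_d*0.000000] = 0.002602
  V(1,+0) = exp(-r*dt) * [p_u*0.150641 + p_m*0.017577 + p_d*0.000000] = 0.033991
  V(1,+1) = exp(-r*dt) * [p_u*0.483937 + p_m*0.150641 + p_d*0.017577] = 0.175094
  V(0,+0) = exp(-r*dt) * [p_u*0.175094 + p_m*0.033991 + p_d*0.002602] = 0.049010

Answer: Price = V(0,0) = 0.0490


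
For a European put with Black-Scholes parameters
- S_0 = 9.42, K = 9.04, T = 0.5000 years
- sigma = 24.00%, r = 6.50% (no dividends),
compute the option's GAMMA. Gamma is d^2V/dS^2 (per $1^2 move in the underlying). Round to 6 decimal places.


Answer: Gamma = 0.218109

Derivation:
d1 = 0.5189923015; d2 = 0.3492866740
phi(d1) = 0.3486749948; exp(-qT) = 1.0000000000; exp(-rT) = 0.9680224498
Gamma = exp(-qT) * phi(d1) / (S * sigma * sqrt(T)) = 1.0000000000 * 0.3486749948 / (9.4200 * 0.2400 * 0.7071067812) = 0.218109


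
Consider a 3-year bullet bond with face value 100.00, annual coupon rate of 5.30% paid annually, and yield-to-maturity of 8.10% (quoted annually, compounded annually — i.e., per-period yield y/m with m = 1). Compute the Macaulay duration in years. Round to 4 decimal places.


Coupon per period c = face * coupon_rate / m = 5.300000
Periods per year m = 1; per-period yield y/m = 0.081000
Number of cashflows N = 3
Cashflows (t years, CF_t, discount factor 1/(1+y/m)^(m*t), PV):
  t = 1.0000: CF_t = 5.300000, DF = 0.925069, PV = 4.902868
  t = 2.0000: CF_t = 5.300000, DF = 0.855753, PV = 4.535493
  t = 3.0000: CF_t = 105.300000, DF = 0.791631, PV = 83.358768
Price P = sum_t PV_t = 92.797129
Macaulay numerator sum_t t * PV_t:
  t * PV_t at t = 1.0000: 4.902868
  t * PV_t at t = 2.0000: 9.070986
  t * PV_t at t = 3.0000: 250.076305
Macaulay duration D = (sum_t t * PV_t) / P = 264.050158 / 92.797129 = 2.845456

Answer: Macaulay duration = 2.8455 years


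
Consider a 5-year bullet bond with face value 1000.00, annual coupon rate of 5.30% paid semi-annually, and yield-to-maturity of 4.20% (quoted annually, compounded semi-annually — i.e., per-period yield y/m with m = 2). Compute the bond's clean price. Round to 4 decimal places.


Answer: Price = 1049.1467

Derivation:
Coupon per period c = face * coupon_rate / m = 26.500000
Periods per year m = 2; per-period yield y/m = 0.021000
Number of cashflows N = 10
Cashflows (t years, CF_t, discount factor 1/(1+y/m)^(m*t), PV):
  t = 0.5000: CF_t = 26.500000, DF = 0.979432, PV = 25.954946
  t = 1.0000: CF_t = 26.500000, DF = 0.959287, PV = 25.421103
  t = 1.5000: CF_t = 26.500000, DF = 0.939556, PV = 24.898240
  t = 2.0000: CF_t = 26.500000, DF = 0.920231, PV = 24.386131
  t = 2.5000: CF_t = 26.500000, DF = 0.901304, PV = 23.884556
  t = 3.0000: CF_t = 26.500000, DF = 0.882766, PV = 23.393296
  t = 3.5000: CF_t = 26.500000, DF = 0.864609, PV = 22.912141
  t = 4.0000: CF_t = 26.500000, DF = 0.846826, PV = 22.440883
  t = 4.5000: CF_t = 26.500000, DF = 0.829408, PV = 21.979317
  t = 5.0000: CF_t = 1026.500000, DF = 0.812349, PV = 833.876112
Price P = sum_t PV_t = 1049.146725


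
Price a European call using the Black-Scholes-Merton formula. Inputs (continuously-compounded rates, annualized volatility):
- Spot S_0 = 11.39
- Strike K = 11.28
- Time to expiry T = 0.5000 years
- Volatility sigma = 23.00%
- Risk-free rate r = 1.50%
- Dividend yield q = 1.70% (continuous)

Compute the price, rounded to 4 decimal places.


d1 = (ln(S/K) + (r - q + 0.5*sigma^2) * T) / (sigma * sqrt(T)) = 0.13483931
d2 = d1 - sigma * sqrt(T) = -0.02779525
exp(-rT) = 0.99252805; exp(-qT) = 0.99153602
C = S_0 * exp(-qT) * N(d1) - K * exp(-rT) * N(d2)
N(d1) = 0.55363054; N(d2) = 0.48891273
C = 11.3900 * 0.99153602 * 0.55363054 - 11.2800 * 0.99252805 * 0.48891273 = 0.7788

Answer: Price = 0.7788


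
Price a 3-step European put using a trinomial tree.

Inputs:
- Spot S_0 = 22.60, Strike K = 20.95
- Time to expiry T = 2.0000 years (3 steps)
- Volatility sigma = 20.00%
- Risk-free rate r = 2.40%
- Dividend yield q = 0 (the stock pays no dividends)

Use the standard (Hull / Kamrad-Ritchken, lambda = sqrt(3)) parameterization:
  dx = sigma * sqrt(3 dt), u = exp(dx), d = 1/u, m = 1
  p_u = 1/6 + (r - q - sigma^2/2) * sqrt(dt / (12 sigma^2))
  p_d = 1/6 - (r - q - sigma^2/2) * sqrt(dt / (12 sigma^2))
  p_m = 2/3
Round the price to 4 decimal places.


dt = T/N = 0.666667; dx = sigma*sqrt(3*dt) = 0.282843
u = exp(dx) = 1.326896; d = 1/u = 0.753638
p_u = 0.171381, p_m = 0.666667, p_d = 0.161953
Discount per step: exp(-r*dt) = 0.984127
Stock lattice S(k, j) with j the centered position index:
  k=0: S(0,+0) = 22.6000
  k=1: S(1,-1) = 17.0322; S(1,+0) = 22.6000; S(1,+1) = 29.9879
  k=2: S(2,-2) = 12.8361; S(2,-1) = 17.0322; S(2,+0) = 22.6000; S(2,+1) = 29.9879; S(2,+2) = 39.7908
  k=3: S(3,-3) = 9.6738; S(3,-2) = 12.8361; S(3,-1) = 17.0322; S(3,+0) = 22.6000; S(3,+1) = 29.9879; S(3,+2) = 39.7908; S(3,+3) = 52.7982
Terminal payoffs V(N, j) = max(K - S_T, 0):
  V(3,-3) = 11.276194; V(3,-2) = 8.113862; V(3,-1) = 3.917774; V(3,+0) = 0.000000; V(3,+1) = 0.000000; V(3,+2) = 0.000000; V(3,+3) = 0.000000
Backward induction: V(k, j) = exp(-r*dt) * [p_u * V(k+1, j+1) + p_m * V(k+1, j) + p_d * V(k+1, j-1)]
  V(2,-2) = exp(-r*dt) * [p_u*3.917774 + p_m*8.113862 + p_d*11.276194] = 7.781378
  V(2,-1) = exp(-r*dt) * [p_u*0.000000 + p_m*3.917774 + p_d*8.113862] = 3.863596
  V(2,+0) = exp(-r*dt) * [p_u*0.000000 + p_m*0.000000 + p_d*3.917774] = 0.624423
  V(2,+1) = exp(-r*dt) * [p_u*0.000000 + p_m*0.000000 + p_d*0.000000] = 0.000000
  V(2,+2) = exp(-r*dt) * [p_u*0.000000 + p_m*0.000000 + p_d*0.000000] = 0.000000
  V(1,-1) = exp(-r*dt) * [p_u*0.624423 + p_m*3.863596 + p_d*7.781378] = 3.880374
  V(1,+0) = exp(-r*dt) * [p_u*0.000000 + p_m*0.624423 + p_d*3.863596] = 1.025462
  V(1,+1) = exp(-r*dt) * [p_u*0.000000 + p_m*0.000000 + p_d*0.624423] = 0.099522
  V(0,+0) = exp(-r*dt) * [p_u*0.099522 + p_m*1.025462 + p_d*3.880374] = 1.308037

Answer: Price = V(0,0) = 1.3080


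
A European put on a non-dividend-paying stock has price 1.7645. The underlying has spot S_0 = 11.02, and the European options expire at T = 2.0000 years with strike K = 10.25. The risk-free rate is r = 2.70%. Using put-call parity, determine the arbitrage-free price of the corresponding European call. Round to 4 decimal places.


Put-call parity: C - P = S_0 * exp(-qT) - K * exp(-rT).
S_0 * exp(-qT) = 11.0200 * 1.00000000 = 11.02000000
K * exp(-rT) = 10.2500 * 0.94743211 = 9.71117909
C = P + S*exp(-qT) - K*exp(-rT)
C = 1.7645 + 11.02000000 - 9.71117909 = 3.0733

Answer: Call price = 3.0733


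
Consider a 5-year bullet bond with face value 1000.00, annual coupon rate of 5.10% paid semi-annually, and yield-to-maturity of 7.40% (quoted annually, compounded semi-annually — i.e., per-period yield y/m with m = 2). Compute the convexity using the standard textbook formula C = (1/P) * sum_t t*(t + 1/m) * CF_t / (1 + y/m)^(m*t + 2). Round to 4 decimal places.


Answer: Convexity = 21.8227

Derivation:
Coupon per period c = face * coupon_rate / m = 25.500000
Periods per year m = 2; per-period yield y/m = 0.037000
Number of cashflows N = 10
Cashflows (t years, CF_t, discount factor 1/(1+y/m)^(m*t), PV):
  t = 0.5000: CF_t = 25.500000, DF = 0.964320, PV = 24.590164
  t = 1.0000: CF_t = 25.500000, DF = 0.929913, PV = 23.712791
  t = 1.5000: CF_t = 25.500000, DF = 0.896734, PV = 22.866722
  t = 2.0000: CF_t = 25.500000, DF = 0.864739, PV = 22.050841
  t = 2.5000: CF_t = 25.500000, DF = 0.833885, PV = 21.264070
  t = 3.0000: CF_t = 25.500000, DF = 0.804132, PV = 20.505372
  t = 3.5000: CF_t = 25.500000, DF = 0.775441, PV = 19.773743
  t = 4.0000: CF_t = 25.500000, DF = 0.747773, PV = 19.068219
  t = 4.5000: CF_t = 25.500000, DF = 0.721093, PV = 18.387868
  t = 5.0000: CF_t = 1025.500000, DF = 0.695364, PV = 713.096165
Price P = sum_t PV_t = 905.315954
Convexity numerator sum_t t*(t + 1/m) * CF_t / (1+y/m)^(m*t + 2):
  t = 0.5000: term = 11.433361
  t = 1.0000: term = 33.076261
  t = 1.5000: term = 63.792211
  t = 2.0000: term = 102.526858
  t = 2.5000: term = 148.303073
  t = 3.0000: term = 200.216299
  t = 3.5000: term = 257.430149
  t = 4.0000: term = 319.172247
  t = 4.5000: term = 384.730289
  t = 5.0000: term = 18235.735395
Convexity = (1/P) * sum = 19756.416143 / 905.315954 = 21.822675


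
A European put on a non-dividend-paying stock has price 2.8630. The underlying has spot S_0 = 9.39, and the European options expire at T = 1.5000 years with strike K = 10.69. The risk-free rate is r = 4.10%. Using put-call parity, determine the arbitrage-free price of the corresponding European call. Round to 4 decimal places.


Put-call parity: C - P = S_0 * exp(-qT) - K * exp(-rT).
S_0 * exp(-qT) = 9.3900 * 1.00000000 = 9.39000000
K * exp(-rT) = 10.6900 * 0.94035295 = 10.05237299
C = P + S*exp(-qT) - K*exp(-rT)
C = 2.8630 + 9.39000000 - 10.05237299 = 2.2006

Answer: Call price = 2.2006


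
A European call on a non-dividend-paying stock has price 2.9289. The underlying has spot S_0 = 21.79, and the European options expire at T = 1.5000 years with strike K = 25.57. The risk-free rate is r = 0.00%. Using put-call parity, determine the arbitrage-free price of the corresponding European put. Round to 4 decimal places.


Answer: Put price = 6.7089

Derivation:
Put-call parity: C - P = S_0 * exp(-qT) - K * exp(-rT).
S_0 * exp(-qT) = 21.7900 * 1.00000000 = 21.79000000
K * exp(-rT) = 25.5700 * 1.00000000 = 25.57000000
P = C - S*exp(-qT) + K*exp(-rT)
P = 2.9289 - 21.79000000 + 25.57000000 = 6.7089


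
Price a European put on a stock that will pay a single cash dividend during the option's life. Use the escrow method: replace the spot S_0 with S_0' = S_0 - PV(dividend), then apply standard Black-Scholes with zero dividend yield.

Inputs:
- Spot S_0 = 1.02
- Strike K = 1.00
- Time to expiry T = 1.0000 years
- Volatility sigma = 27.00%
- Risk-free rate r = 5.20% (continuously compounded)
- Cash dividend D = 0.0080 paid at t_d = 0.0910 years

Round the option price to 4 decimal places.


Answer: Price = 0.0769

Derivation:
PV(D) = D * exp(-r * t_d) = 0.0080 * 0.99527918 = 0.00796223
S_0' = S_0 - PV(D) = 1.0200 - 0.00796223 = 1.01203777
d1 = (ln(S_0'/K) + (r + sigma^2/2)*T) / (sigma*sqrt(T)) = 0.37191070
d2 = d1 - sigma*sqrt(T) = 0.10191070
exp(-rT) = 0.94932887
N(-d1) = 0.35497967; N(-d2) = 0.45941378
P = K * exp(-rT) * N(-d2) - S_0' * N(-d1) = 1.0000 * 0.94932887 * 0.45941378 - 1.01203777 * 0.35497967 = 0.0769


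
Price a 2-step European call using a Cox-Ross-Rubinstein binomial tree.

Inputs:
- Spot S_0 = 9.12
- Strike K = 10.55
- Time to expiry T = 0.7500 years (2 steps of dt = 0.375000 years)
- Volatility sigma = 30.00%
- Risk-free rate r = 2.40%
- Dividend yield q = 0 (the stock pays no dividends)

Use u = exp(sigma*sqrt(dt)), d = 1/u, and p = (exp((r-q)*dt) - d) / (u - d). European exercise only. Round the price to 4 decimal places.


Answer: Price = V(0,0) = 0.5895

Derivation:
dt = T/N = 0.375000
u = exp(sigma*sqrt(dt)) = 1.201669; d = 1/u = 0.832176
p = (exp((r-q)*dt) - d) / (u - d) = 0.478668
Discount per step: exp(-r*dt) = 0.991040
Stock lattice S(k, i) with i counting down-moves:
  k=0: S(0,0) = 9.1200
  k=1: S(1,0) = 10.9592; S(1,1) = 7.5894
  k=2: S(2,0) = 13.1694; S(2,1) = 9.1200; S(2,2) = 6.3157
Terminal payoffs V(N, i) = max(S_T - K, 0):
  V(2,0) = 2.619365; V(2,1) = 0.000000; V(2,2) = 0.000000
Backward induction: V(k, i) = exp(-r*dt) * [p * V(k+1, i) + (1-p) * V(k+1, i+1)].
  V(1,0) = exp(-r*dt) * [p*2.619365 + (1-p)*0.000000] = 1.242573
  V(1,1) = exp(-r*dt) * [p*0.000000 + (1-p)*0.000000] = 0.000000
  V(0,0) = exp(-r*dt) * [p*1.242573 + (1-p)*0.000000] = 0.589452


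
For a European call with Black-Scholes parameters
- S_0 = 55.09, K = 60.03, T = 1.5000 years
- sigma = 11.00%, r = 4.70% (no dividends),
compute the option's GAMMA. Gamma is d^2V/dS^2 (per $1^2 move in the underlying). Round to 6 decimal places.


d1 = -0.0467720846; d2 = -0.1814940204
phi(d1) = 0.3985061503; exp(-qT) = 1.0000000000; exp(-rT) = 0.9319277395
Gamma = exp(-qT) * phi(d1) / (S * sigma * sqrt(T)) = 1.0000000000 * 0.3985061503 / (55.0900 * 0.1100 * 1.2247448714) = 0.053694

Answer: Gamma = 0.053694


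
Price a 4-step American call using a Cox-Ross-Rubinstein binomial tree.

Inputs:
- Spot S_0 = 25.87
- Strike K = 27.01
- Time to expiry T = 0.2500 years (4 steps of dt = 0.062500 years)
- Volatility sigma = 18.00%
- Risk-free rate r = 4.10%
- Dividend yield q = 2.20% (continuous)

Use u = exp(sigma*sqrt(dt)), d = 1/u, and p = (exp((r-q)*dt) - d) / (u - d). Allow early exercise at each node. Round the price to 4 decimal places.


Answer: Price = V(0,0) = 0.5722

Derivation:
dt = T/N = 0.062500
u = exp(sigma*sqrt(dt)) = 1.046028; d = 1/u = 0.955997
p = (exp((r-q)*dt) - d) / (u - d) = 0.501950
Discount per step: exp(-r*dt) = 0.997441
Stock lattice S(k, i) with i counting down-moves:
  k=0: S(0,0) = 25.8700
  k=1: S(1,0) = 27.0607; S(1,1) = 24.7317
  k=2: S(2,0) = 28.3063; S(2,1) = 25.8700; S(2,2) = 23.6434
  k=3: S(3,0) = 29.6092; S(3,1) = 27.0607; S(3,2) = 24.7317; S(3,3) = 22.6030
  k=4: S(4,0) = 30.9720; S(4,1) = 28.3063; S(4,2) = 25.8700; S(4,3) = 23.6434; S(4,4) = 21.6084
Terminal payoffs V(N, i) = max(S_T - K, 0):
  V(4,0) = 3.962013; V(4,1) = 1.296289; V(4,2) = 0.000000; V(4,3) = 0.000000; V(4,4) = 0.000000
Backward induction: V(k, i) = exp(-r*dt) * [p * V(k+1, i) + (1-p) * V(k+1, i+1)]; then take max(V_cont, immediate exercise) for American.
  V(3,0) = exp(-r*dt) * [p*3.962013 + (1-p)*1.296289] = 2.627607; exercise = 2.599167; V(3,0) = max -> 2.627607
  V(3,1) = exp(-r*dt) * [p*1.296289 + (1-p)*0.000000] = 0.649007; exercise = 0.050741; V(3,1) = max -> 0.649007
  V(3,2) = exp(-r*dt) * [p*0.000000 + (1-p)*0.000000] = 0.000000; exercise = 0.000000; V(3,2) = max -> 0.000000
  V(3,3) = exp(-r*dt) * [p*0.000000 + (1-p)*0.000000] = 0.000000; exercise = 0.000000; V(3,3) = max -> 0.000000
  V(2,0) = exp(-r*dt) * [p*2.627607 + (1-p)*0.649007] = 1.637962; exercise = 1.296289; V(2,0) = max -> 1.637962
  V(2,1) = exp(-r*dt) * [p*0.649007 + (1-p)*0.000000] = 0.324935; exercise = 0.000000; V(2,1) = max -> 0.324935
  V(2,2) = exp(-r*dt) * [p*0.000000 + (1-p)*0.000000] = 0.000000; exercise = 0.000000; V(2,2) = max -> 0.000000
  V(1,0) = exp(-r*dt) * [p*1.637962 + (1-p)*0.324935] = 0.981490; exercise = 0.050741; V(1,0) = max -> 0.981490
  V(1,1) = exp(-r*dt) * [p*0.324935 + (1-p)*0.000000] = 0.162684; exercise = 0.000000; V(1,1) = max -> 0.162684
  V(0,0) = exp(-r*dt) * [p*0.981490 + (1-p)*0.162684] = 0.572215; exercise = 0.000000; V(0,0) = max -> 0.572215


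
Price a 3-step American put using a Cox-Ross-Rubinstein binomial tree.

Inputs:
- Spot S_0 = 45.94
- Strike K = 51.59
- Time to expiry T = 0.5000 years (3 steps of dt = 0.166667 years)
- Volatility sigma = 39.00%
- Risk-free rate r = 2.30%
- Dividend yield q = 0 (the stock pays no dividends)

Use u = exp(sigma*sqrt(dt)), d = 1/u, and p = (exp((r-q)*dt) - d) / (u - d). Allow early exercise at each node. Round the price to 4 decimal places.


dt = T/N = 0.166667
u = exp(sigma*sqrt(dt)) = 1.172592; d = 1/u = 0.852811
p = (exp((r-q)*dt) - d) / (u - d) = 0.472290
Discount per step: exp(-r*dt) = 0.996174
Stock lattice S(k, i) with i counting down-moves:
  k=0: S(0,0) = 45.9400
  k=1: S(1,0) = 53.8689; S(1,1) = 39.1782
  k=2: S(2,0) = 63.1662; S(2,1) = 45.9400; S(2,2) = 33.4116
  k=3: S(3,0) = 74.0682; S(3,1) = 53.8689; S(3,2) = 39.1782; S(3,3) = 28.4938
Terminal payoffs V(N, i) = max(K - S_T, 0):
  V(3,0) = 0.000000; V(3,1) = 0.000000; V(3,2) = 12.411843; V(3,3) = 23.096223
Backward induction: V(k, i) = exp(-r*dt) * [p * V(k+1, i) + (1-p) * V(k+1, i+1)]; then take max(V_cont, immediate exercise) for American.
  V(2,0) = exp(-r*dt) * [p*0.000000 + (1-p)*0.000000] = 0.000000; exercise = 0.000000; V(2,0) = max -> 0.000000
  V(2,1) = exp(-r*dt) * [p*0.000000 + (1-p)*12.411843] = 6.524794; exercise = 5.650000; V(2,1) = max -> 6.524794
  V(2,2) = exp(-r*dt) * [p*12.411843 + (1-p)*23.096223] = 17.981037; exercise = 18.178421; V(2,2) = max -> 18.178421
  V(1,0) = exp(-r*dt) * [p*0.000000 + (1-p)*6.524794] = 3.430025; exercise = 0.000000; V(1,0) = max -> 3.430025
  V(1,1) = exp(-r*dt) * [p*6.524794 + (1-p)*18.178421] = 12.626036; exercise = 12.411843; V(1,1) = max -> 12.626036
  V(0,0) = exp(-r*dt) * [p*3.430025 + (1-p)*12.626036] = 8.251161; exercise = 5.650000; V(0,0) = max -> 8.251161

Answer: Price = V(0,0) = 8.2512


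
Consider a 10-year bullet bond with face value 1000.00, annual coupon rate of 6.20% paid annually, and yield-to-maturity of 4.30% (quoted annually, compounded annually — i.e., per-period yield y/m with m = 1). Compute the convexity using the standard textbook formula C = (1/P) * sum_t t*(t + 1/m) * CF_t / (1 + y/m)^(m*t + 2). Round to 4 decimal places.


Coupon per period c = face * coupon_rate / m = 62.000000
Periods per year m = 1; per-period yield y/m = 0.043000
Number of cashflows N = 10
Cashflows (t years, CF_t, discount factor 1/(1+y/m)^(m*t), PV):
  t = 1.0000: CF_t = 62.000000, DF = 0.958773, PV = 59.443912
  t = 2.0000: CF_t = 62.000000, DF = 0.919245, PV = 56.993204
  t = 3.0000: CF_t = 62.000000, DF = 0.881347, PV = 54.643532
  t = 4.0000: CF_t = 62.000000, DF = 0.845012, PV = 52.390731
  t = 5.0000: CF_t = 62.000000, DF = 0.810174, PV = 50.230806
  t = 6.0000: CF_t = 62.000000, DF = 0.776773, PV = 48.159929
  t = 7.0000: CF_t = 62.000000, DF = 0.744749, PV = 46.174429
  t = 8.0000: CF_t = 62.000000, DF = 0.714045, PV = 44.270785
  t = 9.0000: CF_t = 62.000000, DF = 0.684607, PV = 42.445623
  t = 10.0000: CF_t = 1062.000000, DF = 0.656382, PV = 697.078090
Price P = sum_t PV_t = 1151.831040
Convexity numerator sum_t t*(t + 1/m) * CF_t / (1+y/m)^(m*t + 2):
  t = 1.0000: term = 109.287064
  t = 2.0000: term = 314.344384
  t = 3.0000: term = 602.769673
  t = 4.0000: term = 963.198582
  t = 5.0000: term = 1385.232860
  t = 6.0000: term = 1859.372967
  t = 7.0000: term = 2376.954895
  t = 8.0000: term = 2930.090954
  t = 9.0000: term = 3511.614279
  t = 10.0000: term = 70486.427700
Convexity = (1/P) * sum = 84539.293358 / 1151.831040 = 73.395568

Answer: Convexity = 73.3956


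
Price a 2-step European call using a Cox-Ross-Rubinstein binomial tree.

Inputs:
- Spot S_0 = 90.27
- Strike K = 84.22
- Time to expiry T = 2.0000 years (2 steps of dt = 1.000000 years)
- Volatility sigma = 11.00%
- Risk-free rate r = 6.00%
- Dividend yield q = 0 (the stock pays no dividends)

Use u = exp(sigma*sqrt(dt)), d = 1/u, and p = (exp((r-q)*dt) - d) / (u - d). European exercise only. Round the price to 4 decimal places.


Answer: Price = V(0,0) = 16.2106

Derivation:
dt = T/N = 1.000000
u = exp(sigma*sqrt(dt)) = 1.116278; d = 1/u = 0.895834
p = (exp((r-q)*dt) - d) / (u - d) = 0.753037
Discount per step: exp(-r*dt) = 0.941765
Stock lattice S(k, i) with i counting down-moves:
  k=0: S(0,0) = 90.2700
  k=1: S(1,0) = 100.7664; S(1,1) = 80.8669
  k=2: S(2,0) = 112.4833; S(2,1) = 90.2700; S(2,2) = 72.4434
Terminal payoffs V(N, i) = max(S_T - K, 0):
  V(2,0) = 28.263346; V(2,1) = 6.050000; V(2,2) = 0.000000
Backward induction: V(k, i) = exp(-r*dt) * [p * V(k+1, i) + (1-p) * V(k+1, i+1)].
  V(1,0) = exp(-r*dt) * [p*28.263346 + (1-p)*6.050000] = 21.451012
  V(1,1) = exp(-r*dt) * [p*6.050000 + (1-p)*0.000000] = 4.290560
  V(0,0) = exp(-r*dt) * [p*21.451012 + (1-p)*4.290560] = 16.210605


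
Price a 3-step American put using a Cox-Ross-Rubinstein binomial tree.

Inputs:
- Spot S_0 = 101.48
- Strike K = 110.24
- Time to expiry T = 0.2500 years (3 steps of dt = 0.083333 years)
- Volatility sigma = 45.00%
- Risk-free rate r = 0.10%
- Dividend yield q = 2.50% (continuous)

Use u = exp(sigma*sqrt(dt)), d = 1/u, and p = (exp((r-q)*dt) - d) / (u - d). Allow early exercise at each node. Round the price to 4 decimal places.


Answer: Price = V(0,0) = 15.0376

Derivation:
dt = T/N = 0.083333
u = exp(sigma*sqrt(dt)) = 1.138719; d = 1/u = 0.878180
p = (exp((r-q)*dt) - d) / (u - d) = 0.459901
Discount per step: exp(-r*dt) = 0.999917
Stock lattice S(k, i) with i counting down-moves:
  k=0: S(0,0) = 101.4800
  k=1: S(1,0) = 115.5572; S(1,1) = 89.1177
  k=2: S(2,0) = 131.5871; S(2,1) = 101.4800; S(2,2) = 78.2614
  k=3: S(3,0) = 149.8408; S(3,1) = 115.5572; S(3,2) = 89.1177; S(3,3) = 68.7276
Terminal payoffs V(N, i) = max(K - S_T, 0):
  V(3,0) = 0.000000; V(3,1) = 0.000000; V(3,2) = 21.122304; V(3,3) = 41.512439
Backward induction: V(k, i) = exp(-r*dt) * [p * V(k+1, i) + (1-p) * V(k+1, i+1)]; then take max(V_cont, immediate exercise) for American.
  V(2,0) = exp(-r*dt) * [p*0.000000 + (1-p)*0.000000] = 0.000000; exercise = 0.000000; V(2,0) = max -> 0.000000
  V(2,1) = exp(-r*dt) * [p*0.000000 + (1-p)*21.122304] = 11.407186; exercise = 8.760000; V(2,1) = max -> 11.407186
  V(2,2) = exp(-r*dt) * [p*21.122304 + (1-p)*41.512439] = 32.132319; exercise = 31.978631; V(2,2) = max -> 32.132319
  V(1,0) = exp(-r*dt) * [p*0.000000 + (1-p)*11.407186] = 6.160498; exercise = 0.000000; V(1,0) = max -> 6.160498
  V(1,1) = exp(-r*dt) * [p*11.407186 + (1-p)*32.132319] = 22.598928; exercise = 21.122304; V(1,1) = max -> 22.598928
  V(0,0) = exp(-r*dt) * [p*6.160498 + (1-p)*22.598928] = 15.037626; exercise = 8.760000; V(0,0) = max -> 15.037626


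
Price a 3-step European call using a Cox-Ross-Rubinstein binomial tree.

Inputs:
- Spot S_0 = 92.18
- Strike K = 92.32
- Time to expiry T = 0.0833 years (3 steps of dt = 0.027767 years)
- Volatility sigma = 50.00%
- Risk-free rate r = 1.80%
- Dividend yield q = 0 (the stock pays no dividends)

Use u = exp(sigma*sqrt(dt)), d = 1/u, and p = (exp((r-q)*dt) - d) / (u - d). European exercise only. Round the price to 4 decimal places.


dt = T/N = 0.027767
u = exp(sigma*sqrt(dt)) = 1.086886; d = 1/u = 0.920060
p = (exp((r-q)*dt) - d) / (u - d) = 0.482180
Discount per step: exp(-r*dt) = 0.999500
Stock lattice S(k, i) with i counting down-moves:
  k=0: S(0,0) = 92.1800
  k=1: S(1,0) = 100.1891; S(1,1) = 84.8111
  k=2: S(2,0) = 108.8942; S(2,1) = 92.1800; S(2,2) = 78.0313
  k=3: S(3,0) = 118.3555; S(3,1) = 100.1891; S(3,2) = 84.8111; S(3,3) = 71.7934
Terminal payoffs V(N, i) = max(S_T - K, 0):
  V(3,0) = 26.035544; V(3,1) = 7.869145; V(3,2) = 0.000000; V(3,3) = 0.000000
Backward induction: V(k, i) = exp(-r*dt) * [p * V(k+1, i) + (1-p) * V(k+1, i+1)].
  V(2,0) = exp(-r*dt) * [p*26.035544 + (1-p)*7.869145] = 16.620303
  V(2,1) = exp(-r*dt) * [p*7.869145 + (1-p)*0.000000] = 3.792445
  V(2,2) = exp(-r*dt) * [p*0.000000 + (1-p)*0.000000] = 0.000000
  V(1,0) = exp(-r*dt) * [p*16.620303 + (1-p)*3.792445] = 9.972790
  V(1,1) = exp(-r*dt) * [p*3.792445 + (1-p)*0.000000] = 1.827726
  V(0,0) = exp(-r*dt) * [p*9.972790 + (1-p)*1.827726] = 5.752234

Answer: Price = V(0,0) = 5.7522


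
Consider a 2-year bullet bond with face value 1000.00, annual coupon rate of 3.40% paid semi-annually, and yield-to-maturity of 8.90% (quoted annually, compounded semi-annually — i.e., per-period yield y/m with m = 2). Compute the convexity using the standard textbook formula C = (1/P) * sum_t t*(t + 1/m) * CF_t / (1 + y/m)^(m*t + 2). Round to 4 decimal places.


Coupon per period c = face * coupon_rate / m = 17.000000
Periods per year m = 2; per-period yield y/m = 0.044500
Number of cashflows N = 4
Cashflows (t years, CF_t, discount factor 1/(1+y/m)^(m*t), PV):
  t = 0.5000: CF_t = 17.000000, DF = 0.957396, PV = 16.275730
  t = 1.0000: CF_t = 17.000000, DF = 0.916607, PV = 15.582317
  t = 1.5000: CF_t = 17.000000, DF = 0.877556, PV = 14.918446
  t = 2.0000: CF_t = 1017.000000, DF = 0.840168, PV = 854.451026
Price P = sum_t PV_t = 901.227519
Convexity numerator sum_t t*(t + 1/m) * CF_t / (1+y/m)^(m*t + 2):
  t = 0.5000: term = 7.459223
  t = 1.0000: term = 21.424288
  t = 1.5000: term = 41.023051
  t = 2.0000: term = 3915.978434
Convexity = (1/P) * sum = 3985.884996 / 901.227519 = 4.422729

Answer: Convexity = 4.4227


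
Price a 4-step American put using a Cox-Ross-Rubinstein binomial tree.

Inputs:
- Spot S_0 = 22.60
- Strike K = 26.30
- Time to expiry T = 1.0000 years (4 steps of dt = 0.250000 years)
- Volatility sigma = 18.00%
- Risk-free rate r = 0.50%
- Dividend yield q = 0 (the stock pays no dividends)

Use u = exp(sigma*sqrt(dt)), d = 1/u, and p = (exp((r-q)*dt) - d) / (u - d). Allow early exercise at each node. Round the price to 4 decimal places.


Answer: Price = V(0,0) = 4.1053

Derivation:
dt = T/N = 0.250000
u = exp(sigma*sqrt(dt)) = 1.094174; d = 1/u = 0.913931
p = (exp((r-q)*dt) - d) / (u - d) = 0.484455
Discount per step: exp(-r*dt) = 0.998751
Stock lattice S(k, i) with i counting down-moves:
  k=0: S(0,0) = 22.6000
  k=1: S(1,0) = 24.7283; S(1,1) = 20.6548
  k=2: S(2,0) = 27.0571; S(2,1) = 22.6000; S(2,2) = 18.8771
  k=3: S(3,0) = 29.6052; S(3,1) = 24.7283; S(3,2) = 20.6548; S(3,3) = 17.2524
  k=4: S(4,0) = 32.3932; S(4,1) = 27.0571; S(4,2) = 22.6000; S(4,3) = 18.8771; S(4,4) = 15.7675
Terminal payoffs V(N, i) = max(K - S_T, 0):
  V(4,0) = 0.000000; V(4,1) = 0.000000; V(4,2) = 3.700000; V(4,3) = 7.422893; V(4,4) = 10.532515
Backward induction: V(k, i) = exp(-r*dt) * [p * V(k+1, i) + (1-p) * V(k+1, i+1)]; then take max(V_cont, immediate exercise) for American.
  V(3,0) = exp(-r*dt) * [p*0.000000 + (1-p)*0.000000] = 0.000000; exercise = 0.000000; V(3,0) = max -> 0.000000
  V(3,1) = exp(-r*dt) * [p*0.000000 + (1-p)*3.700000] = 1.905135; exercise = 1.571661; V(3,1) = max -> 1.905135
  V(3,2) = exp(-r*dt) * [p*3.700000 + (1-p)*7.422893] = 5.612301; exercise = 5.645155; V(3,2) = max -> 5.645155
  V(3,3) = exp(-r*dt) * [p*7.422893 + (1-p)*10.532515] = 9.014769; exercise = 9.047623; V(3,3) = max -> 9.047623
  V(2,0) = exp(-r*dt) * [p*0.000000 + (1-p)*1.905135] = 0.980957; exercise = 0.000000; V(2,0) = max -> 0.980957
  V(2,1) = exp(-r*dt) * [p*1.905135 + (1-p)*5.645155] = 3.828497; exercise = 3.700000; V(2,1) = max -> 3.828497
  V(2,2) = exp(-r*dt) * [p*5.645155 + (1-p)*9.047623] = 7.390039; exercise = 7.422893; V(2,2) = max -> 7.422893
  V(1,0) = exp(-r*dt) * [p*0.980957 + (1-p)*3.828497] = 2.445934; exercise = 1.571661; V(1,0) = max -> 2.445934
  V(1,1) = exp(-r*dt) * [p*3.828497 + (1-p)*7.422893] = 5.674474; exercise = 5.645155; V(1,1) = max -> 5.674474
  V(0,0) = exp(-r*dt) * [p*2.445934 + (1-p)*5.674474] = 4.105258; exercise = 3.700000; V(0,0) = max -> 4.105258


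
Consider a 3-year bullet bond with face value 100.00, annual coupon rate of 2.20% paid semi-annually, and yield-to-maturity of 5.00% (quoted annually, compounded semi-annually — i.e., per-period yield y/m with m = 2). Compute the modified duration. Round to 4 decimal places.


Coupon per period c = face * coupon_rate / m = 1.100000
Periods per year m = 2; per-period yield y/m = 0.025000
Number of cashflows N = 6
Cashflows (t years, CF_t, discount factor 1/(1+y/m)^(m*t), PV):
  t = 0.5000: CF_t = 1.100000, DF = 0.975610, PV = 1.073171
  t = 1.0000: CF_t = 1.100000, DF = 0.951814, PV = 1.046996
  t = 1.5000: CF_t = 1.100000, DF = 0.928599, PV = 1.021459
  t = 2.0000: CF_t = 1.100000, DF = 0.905951, PV = 0.996546
  t = 2.5000: CF_t = 1.100000, DF = 0.883854, PV = 0.972240
  t = 3.0000: CF_t = 101.100000, DF = 0.862297, PV = 87.178213
Price P = sum_t PV_t = 92.288624
First compute Macaulay numerator sum_t t * PV_t:
  t * PV_t at t = 0.5000: 0.536585
  t * PV_t at t = 1.0000: 1.046996
  t * PV_t at t = 1.5000: 1.532189
  t * PV_t at t = 2.0000: 1.993091
  t * PV_t at t = 2.5000: 2.430599
  t * PV_t at t = 3.0000: 261.534639
Macaulay duration D = 269.074100 / 92.288624 = 2.915572
Modified duration = D / (1 + y/m) = 2.915572 / (1 + 0.025000) = 2.844460

Answer: Modified duration = 2.8445


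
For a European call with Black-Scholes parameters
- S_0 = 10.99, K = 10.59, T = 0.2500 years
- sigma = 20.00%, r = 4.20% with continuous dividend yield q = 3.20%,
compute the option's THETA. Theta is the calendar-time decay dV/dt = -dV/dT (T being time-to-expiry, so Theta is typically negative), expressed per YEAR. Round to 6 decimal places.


d1 = 0.4457560880; d2 = 0.3457560880
phi(d1) = 0.3612128876; exp(-qT) = 0.9920319148; exp(-rT) = 0.9895549326
Theta = -S*exp(-qT)*phi(d1)*sigma/(2*sqrt(T)) - r*K*exp(-rT)*N(d2) + q*S*exp(-qT)*N(d1)
N(d1) = 0.6721132777; N(d2) = 0.6352369857; sqrt(T) = 0.5000000000
Term 1 = -10.9900 * 0.9920319148 * 0.3612128876 * 0.2000 / (2 * 0.5000000000) = -0.7876196982
Term 2 = -0.0420 * 10.5900 * 0.9895549326 * 0.6352369857 = -0.2795895498
Term 3 = 0.0320 * 10.9900 * 0.9920319148 * 0.6721132777 = 0.2344853908
Theta = -0.7876196982 + (-0.2795895498) + (0.2344853908) = -0.832724

Answer: Theta = -0.832724


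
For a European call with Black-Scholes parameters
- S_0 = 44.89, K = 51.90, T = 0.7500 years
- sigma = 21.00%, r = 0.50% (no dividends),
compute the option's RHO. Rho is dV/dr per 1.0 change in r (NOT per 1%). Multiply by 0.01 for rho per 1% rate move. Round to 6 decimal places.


d1 = -0.6863113167; d2 = -0.8681766515
phi(d1) = 0.3152308205; exp(-qT) = 1.0000000000; exp(-rT) = 0.9962570225
N(d2) = 0.1926488170
Rho = K*T*exp(-rT)*N(d2) = 51.9000 * 0.7500 * 0.9962570225 * 0.1926488170 = 7.470787

Answer: Rho = 7.470787


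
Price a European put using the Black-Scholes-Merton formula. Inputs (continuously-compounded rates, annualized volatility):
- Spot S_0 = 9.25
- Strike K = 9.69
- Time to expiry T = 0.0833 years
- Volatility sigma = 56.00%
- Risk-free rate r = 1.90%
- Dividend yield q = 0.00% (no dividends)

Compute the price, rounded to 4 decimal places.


Answer: Price = 0.8451

Derivation:
d1 = (ln(S/K) + (r - q + 0.5*sigma^2) * T) / (sigma * sqrt(T)) = -0.19691625
d2 = d1 - sigma * sqrt(T) = -0.35854199
exp(-rT) = 0.99841855; exp(-qT) = 1.00000000
P = K * exp(-rT) * N(-d2) - S_0 * exp(-qT) * N(-d1)
N(-d1) = 0.57805346; N(-d2) = 0.64003112
P = 9.6900 * 0.99841855 * 0.64003112 - 9.2500 * 1.00000000 * 0.57805346 = 0.8451


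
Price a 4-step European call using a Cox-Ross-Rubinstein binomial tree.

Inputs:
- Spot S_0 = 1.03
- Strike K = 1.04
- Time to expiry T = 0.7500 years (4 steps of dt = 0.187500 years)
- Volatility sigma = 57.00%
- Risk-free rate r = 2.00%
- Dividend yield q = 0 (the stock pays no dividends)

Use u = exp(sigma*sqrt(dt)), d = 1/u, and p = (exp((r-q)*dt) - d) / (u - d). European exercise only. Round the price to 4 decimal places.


Answer: Price = V(0,0) = 0.1928

Derivation:
dt = T/N = 0.187500
u = exp(sigma*sqrt(dt)) = 1.279945; d = 1/u = 0.781283
p = (exp((r-q)*dt) - d) / (u - d) = 0.446141
Discount per step: exp(-r*dt) = 0.996257
Stock lattice S(k, i) with i counting down-moves:
  k=0: S(0,0) = 1.0300
  k=1: S(1,0) = 1.3183; S(1,1) = 0.8047
  k=2: S(2,0) = 1.6874; S(2,1) = 1.0300; S(2,2) = 0.6287
  k=3: S(3,0) = 2.1598; S(3,1) = 1.3183; S(3,2) = 0.8047; S(3,3) = 0.4912
  k=4: S(4,0) = 2.7644; S(4,1) = 1.6874; S(4,2) = 1.0300; S(4,3) = 0.6287; S(4,4) = 0.3838
Terminal payoffs V(N, i) = max(S_T - K, 0):
  V(4,0) = 1.724411; V(4,1) = 0.647407; V(4,2) = 0.000000; V(4,3) = 0.000000; V(4,4) = 0.000000
Backward induction: V(k, i) = exp(-r*dt) * [p * V(k+1, i) + (1-p) * V(k+1, i+1)].
  V(3,0) = exp(-r*dt) * [p*1.724411 + (1-p)*0.647407] = 1.123682
  V(3,1) = exp(-r*dt) * [p*0.647407 + (1-p)*0.000000] = 0.287754
  V(3,2) = exp(-r*dt) * [p*0.000000 + (1-p)*0.000000] = 0.000000
  V(3,3) = exp(-r*dt) * [p*0.000000 + (1-p)*0.000000] = 0.000000
  V(2,0) = exp(-r*dt) * [p*1.123682 + (1-p)*0.287754] = 0.658223
  V(2,1) = exp(-r*dt) * [p*0.287754 + (1-p)*0.000000] = 0.127898
  V(2,2) = exp(-r*dt) * [p*0.000000 + (1-p)*0.000000] = 0.000000
  V(1,0) = exp(-r*dt) * [p*0.658223 + (1-p)*0.127898] = 0.363134
  V(1,1) = exp(-r*dt) * [p*0.127898 + (1-p)*0.000000] = 0.056847
  V(0,0) = exp(-r*dt) * [p*0.363134 + (1-p)*0.056847] = 0.192770


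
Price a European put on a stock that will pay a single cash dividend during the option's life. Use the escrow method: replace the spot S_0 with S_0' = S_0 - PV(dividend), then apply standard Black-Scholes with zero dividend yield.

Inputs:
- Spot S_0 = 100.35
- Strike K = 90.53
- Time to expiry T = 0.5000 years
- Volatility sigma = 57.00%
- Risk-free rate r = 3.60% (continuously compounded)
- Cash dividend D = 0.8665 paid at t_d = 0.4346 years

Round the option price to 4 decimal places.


Answer: Price = 10.3281

Derivation:
PV(D) = D * exp(-r * t_d) = 0.8665 * 0.98447616 = 0.85304859
S_0' = S_0 - PV(D) = 100.3500 - 0.85304859 = 99.49695141
d1 = (ln(S_0'/K) + (r + sigma^2/2)*T) / (sigma*sqrt(T)) = 0.48051185
d2 = d1 - sigma*sqrt(T) = 0.07746099
exp(-rT) = 0.98216103
N(-d1) = 0.31543174; N(-d2) = 0.46912841
P = K * exp(-rT) * N(-d2) - S_0' * N(-d1) = 90.5300 * 0.98216103 * 0.46912841 - 99.49695141 * 0.31543174 = 10.3281


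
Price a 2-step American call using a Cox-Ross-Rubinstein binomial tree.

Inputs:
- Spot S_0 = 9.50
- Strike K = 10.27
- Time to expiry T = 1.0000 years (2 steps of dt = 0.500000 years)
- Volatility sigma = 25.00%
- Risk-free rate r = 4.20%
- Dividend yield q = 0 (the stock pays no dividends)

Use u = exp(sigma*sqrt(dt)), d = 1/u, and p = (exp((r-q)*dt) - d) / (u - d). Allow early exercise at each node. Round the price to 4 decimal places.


Answer: Price = V(0,0) = 0.8309

Derivation:
dt = T/N = 0.500000
u = exp(sigma*sqrt(dt)) = 1.193365; d = 1/u = 0.837967
p = (exp((r-q)*dt) - d) / (u - d) = 0.515634
Discount per step: exp(-r*dt) = 0.979219
Stock lattice S(k, i) with i counting down-moves:
  k=0: S(0,0) = 9.5000
  k=1: S(1,0) = 11.3370; S(1,1) = 7.9607
  k=2: S(2,0) = 13.5291; S(2,1) = 9.5000; S(2,2) = 6.6708
Terminal payoffs V(N, i) = max(S_T - K, 0):
  V(2,0) = 3.259131; V(2,1) = 0.000000; V(2,2) = 0.000000
Backward induction: V(k, i) = exp(-r*dt) * [p * V(k+1, i) + (1-p) * V(k+1, i+1)]; then take max(V_cont, immediate exercise) for American.
  V(1,0) = exp(-r*dt) * [p*3.259131 + (1-p)*0.000000] = 1.645596; exercise = 1.066964; V(1,0) = max -> 1.645596
  V(1,1) = exp(-r*dt) * [p*0.000000 + (1-p)*0.000000] = 0.000000; exercise = 0.000000; V(1,1) = max -> 0.000000
  V(0,0) = exp(-r*dt) * [p*1.645596 + (1-p)*0.000000] = 0.830892; exercise = 0.000000; V(0,0) = max -> 0.830892


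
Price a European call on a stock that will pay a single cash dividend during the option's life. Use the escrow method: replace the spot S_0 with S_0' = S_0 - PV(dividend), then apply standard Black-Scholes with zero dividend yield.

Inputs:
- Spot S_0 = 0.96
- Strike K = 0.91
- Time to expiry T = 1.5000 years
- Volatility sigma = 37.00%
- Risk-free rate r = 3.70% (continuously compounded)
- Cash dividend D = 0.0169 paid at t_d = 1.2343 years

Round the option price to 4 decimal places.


PV(D) = D * exp(-r * t_d) = 0.0169 * 0.95535804 = 0.01614555
S_0' = S_0 - PV(D) = 0.9600 - 0.01614555 = 0.94385445
d1 = (ln(S_0'/K) + (r + sigma^2/2)*T) / (sigma*sqrt(T)) = 0.42965897
d2 = d1 - sigma*sqrt(T) = -0.02349663
exp(-rT) = 0.94601202
N(d1) = 0.66627813; N(d2) = 0.49062706
C = S_0' * N(d1) - K * exp(-rT) * N(d2) = 0.94385445 * 0.66627813 - 0.9100 * 0.94601202 * 0.49062706 = 0.2065

Answer: Price = 0.2065


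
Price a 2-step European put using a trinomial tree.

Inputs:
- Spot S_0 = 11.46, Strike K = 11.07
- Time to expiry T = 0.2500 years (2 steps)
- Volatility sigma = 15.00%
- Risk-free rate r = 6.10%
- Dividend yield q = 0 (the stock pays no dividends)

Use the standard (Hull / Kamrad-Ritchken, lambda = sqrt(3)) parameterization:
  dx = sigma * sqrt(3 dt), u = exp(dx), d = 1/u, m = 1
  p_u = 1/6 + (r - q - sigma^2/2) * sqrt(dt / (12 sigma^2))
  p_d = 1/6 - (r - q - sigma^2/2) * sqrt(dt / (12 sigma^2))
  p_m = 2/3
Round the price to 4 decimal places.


Answer: Price = V(0,0) = 0.1340

Derivation:
dt = T/N = 0.125000; dx = sigma*sqrt(3*dt) = 0.091856
u = exp(dx) = 1.096207; d = 1/u = 0.912237
p_u = 0.200517, p_m = 0.666667, p_d = 0.132816
Discount per step: exp(-r*dt) = 0.992404
Stock lattice S(k, j) with j the centered position index:
  k=0: S(0,+0) = 11.4600
  k=1: S(1,-1) = 10.4542; S(1,+0) = 11.4600; S(1,+1) = 12.5625
  k=2: S(2,-2) = 9.5367; S(2,-1) = 10.4542; S(2,+0) = 11.4600; S(2,+1) = 12.5625; S(2,+2) = 13.7711
Terminal payoffs V(N, j) = max(K - S_T, 0):
  V(2,-2) = 1.533267; V(2,-1) = 0.615768; V(2,+0) = 0.000000; V(2,+1) = 0.000000; V(2,+2) = 0.000000
Backward induction: V(k, j) = exp(-r*dt) * [p_u * V(k+1, j+1) + p_m * V(k+1, j) + p_d * V(k+1, j-1)]
  V(1,-1) = exp(-r*dt) * [p_u*0.000000 + p_m*0.615768 + p_d*1.533267] = 0.609490
  V(1,+0) = exp(-r*dt) * [p_u*0.000000 + p_m*0.000000 + p_d*0.615768] = 0.081163
  V(1,+1) = exp(-r*dt) * [p_u*0.000000 + p_m*0.000000 + p_d*0.000000] = 0.000000
  V(0,+0) = exp(-r*dt) * [p_u*0.000000 + p_m*0.081163 + p_d*0.609490] = 0.134033
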